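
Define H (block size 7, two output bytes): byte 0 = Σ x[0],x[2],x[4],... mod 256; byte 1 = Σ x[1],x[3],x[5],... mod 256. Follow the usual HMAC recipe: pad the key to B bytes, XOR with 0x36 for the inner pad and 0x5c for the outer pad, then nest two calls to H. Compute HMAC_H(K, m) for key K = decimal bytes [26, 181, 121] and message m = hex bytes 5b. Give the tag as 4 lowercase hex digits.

6d88

Key decimal bytes [26, 181, 121] = 1a b5 79 is 3 bytes ≤ B = 7; zero-pad to 7 bytes: K' = 1a b5 79 00 00 00 00.
K' ⊕ ipad = 2c 83 4f 36 36 36 36.  K' ⊕ opad = 46 e9 25 5c 5c 5c 5c.
Inner input = (K'⊕ipad) ∥ m = 2c 83 4f 36 36 36 36 ∥ 5b.
Inner hash: even-index sum = 231 mod 256 = 231; odd-index sum = 330 mod 256 = 74 → e7 4a.
Outer input = (K'⊕opad) ∥ inner = 46 e9 25 5c 5c 5c 5c ∥ e7 4a.
Outer hash (tag): even-index sum = 365 mod 256 = 109; odd-index sum = 648 mod 256 = 136 → 6d 88.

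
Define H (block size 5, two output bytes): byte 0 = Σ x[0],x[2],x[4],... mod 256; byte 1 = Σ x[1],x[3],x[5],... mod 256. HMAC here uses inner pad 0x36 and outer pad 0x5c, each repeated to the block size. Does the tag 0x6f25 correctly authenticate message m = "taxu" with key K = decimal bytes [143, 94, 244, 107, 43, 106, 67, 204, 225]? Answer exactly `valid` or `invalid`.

invalid

Key decimal bytes [143, 94, 244, 107, 43, 106, 67, 204, 225] = 8f 5e f4 6b 2b 6a 43 cc e1 is 9 bytes > B = 5, so hash it first: H(key) = d2 ff, then zero-pad to 5 bytes: K' = d2 ff 00 00 00.
K' ⊕ ipad = e4 c9 36 36 36; K' ⊕ opad = 8e a3 5c 5c 5c.
Inner hash: even-index sum = 550 mod 256 = 38; odd-index sum = 491 mod 256 = 235 → 26 eb.
Outer hash (recomputed tag): even-index sum = 561 mod 256 = 49; odd-index sum = 293 mod 256 = 37 → 31 25.
Recomputed tag = 3125; claimed = 6f25 → mismatch.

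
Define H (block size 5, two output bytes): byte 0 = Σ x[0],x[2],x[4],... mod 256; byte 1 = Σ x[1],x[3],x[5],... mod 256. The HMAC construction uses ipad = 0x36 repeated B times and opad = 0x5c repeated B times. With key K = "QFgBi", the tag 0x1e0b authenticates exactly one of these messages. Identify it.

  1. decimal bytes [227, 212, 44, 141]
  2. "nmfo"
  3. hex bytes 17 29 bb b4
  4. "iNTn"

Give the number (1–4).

Key "QFgBi" = 51 46 67 42 69 is exactly B = 5 bytes: K' = 51 46 67 42 69.
K' ⊕ ipad = 67 70 51 74 5f; K' ⊕ opad = 0d 1a 3b 1e 35.
m1: inner = H(67 70 51 74 5f e3 d4 2c 8d) = 78 f3; tag = H(0d 1a 3b 1e 35 78 f3) = 70b0
m2: inner = H(67 70 51 74 5f 6e 6d 66 6f) = f3 b8; tag = H(0d 1a 3b 1e 35 f3 b8) = 352b
m3: inner = H(67 70 51 74 5f 17 29 bb b4) = f4 b6; tag = H(0d 1a 3b 1e 35 f4 b6) = 332c
m4: inner = H(67 70 51 74 5f 69 4e 54 6e) = d3 a1; tag = H(0d 1a 3b 1e 35 d3 a1) = 1e0b ← matches

4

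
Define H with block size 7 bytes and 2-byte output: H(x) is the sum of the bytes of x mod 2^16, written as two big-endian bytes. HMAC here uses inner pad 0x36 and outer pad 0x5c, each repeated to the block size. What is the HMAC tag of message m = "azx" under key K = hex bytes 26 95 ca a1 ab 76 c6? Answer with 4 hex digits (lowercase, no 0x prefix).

Key hex bytes 26 95 ca a1 ab 76 c6 is exactly B = 7 bytes: K' = 26 95 ca a1 ab 76 c6.
K' ⊕ ipad = 10 a3 fc 97 9d 40 f0.  K' ⊕ opad = 7a c9 96 fd f7 2a 9a.
Inner input = (K'⊕ipad) ∥ m = 10 a3 fc 97 9d 40 f0 ∥ 61 7a 78.
Inner hash: sum = 16+163+252+151+157+64+240+97+122+120 = 1382 → 05 66.
Outer input = (K'⊕opad) ∥ inner = 7a c9 96 fd f7 2a 9a ∥ 05 66.
Outer hash (tag): sum = 122+201+150+253+247+42+154+5+102 = 1276 → 04 fc.

04fc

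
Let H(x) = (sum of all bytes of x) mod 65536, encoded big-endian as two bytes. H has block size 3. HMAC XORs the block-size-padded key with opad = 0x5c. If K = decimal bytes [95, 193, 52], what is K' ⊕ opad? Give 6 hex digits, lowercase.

Key decimal bytes [95, 193, 52] = 5f c1 34 is exactly B = 3 bytes: K' = 5f c1 34.
XOR each byte with 0x5c: 5f⊕5c=03, c1⊕5c=9d, 34⊕5c=68.

039d68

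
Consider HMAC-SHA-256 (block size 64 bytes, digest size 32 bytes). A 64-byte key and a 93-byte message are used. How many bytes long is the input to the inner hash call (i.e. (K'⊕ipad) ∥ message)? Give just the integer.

Key is 64 ≤ 64 bytes, zero-padded: |K'| = 64.
Inner input = (K'⊕ipad) ∥ m → 64 + 93 = 157 bytes.

157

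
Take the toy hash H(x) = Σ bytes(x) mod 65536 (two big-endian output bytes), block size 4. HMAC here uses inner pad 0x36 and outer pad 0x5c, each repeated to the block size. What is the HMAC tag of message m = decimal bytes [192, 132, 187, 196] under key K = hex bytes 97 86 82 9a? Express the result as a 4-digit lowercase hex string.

Key hex bytes 97 86 82 9a is exactly B = 4 bytes: K' = 97 86 82 9a.
K' ⊕ ipad = a1 b0 b4 ac.  K' ⊕ opad = cb da de c6.
Inner input = (K'⊕ipad) ∥ m = a1 b0 b4 ac ∥ c0 84 bb c4.
Inner hash: sum = 161+176+180+172+192+132+187+196 = 1396 → 05 74.
Outer input = (K'⊕opad) ∥ inner = cb da de c6 ∥ 05 74.
Outer hash (tag): sum = 203+218+222+198+5+116 = 962 → 03 c2.

03c2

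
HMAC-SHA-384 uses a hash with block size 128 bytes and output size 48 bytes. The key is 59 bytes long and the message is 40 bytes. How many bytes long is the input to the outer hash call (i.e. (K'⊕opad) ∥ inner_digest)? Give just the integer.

Key is 59 ≤ 128 bytes, zero-padded: |K'| = 128.
Outer input = (K'⊕opad) ∥ H(inner) → 128 + 48 = 176 bytes.

176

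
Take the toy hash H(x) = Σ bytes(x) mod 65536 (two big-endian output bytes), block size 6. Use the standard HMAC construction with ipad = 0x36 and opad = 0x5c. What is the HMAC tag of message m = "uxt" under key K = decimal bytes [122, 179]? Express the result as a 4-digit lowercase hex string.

Key decimal bytes [122, 179] = 7a b3 is 2 bytes ≤ B = 6; zero-pad to 6 bytes: K' = 7a b3 00 00 00 00.
K' ⊕ ipad = 4c 85 36 36 36 36.  K' ⊕ opad = 26 ef 5c 5c 5c 5c.
Inner input = (K'⊕ipad) ∥ m = 4c 85 36 36 36 36 ∥ 75 78 74.
Inner hash: sum = 76+133+54+54+54+54+117+120+116 = 778 → 03 0a.
Outer input = (K'⊕opad) ∥ inner = 26 ef 5c 5c 5c 5c ∥ 03 0a.
Outer hash (tag): sum = 38+239+92+92+92+92+3+10 = 658 → 02 92.

0292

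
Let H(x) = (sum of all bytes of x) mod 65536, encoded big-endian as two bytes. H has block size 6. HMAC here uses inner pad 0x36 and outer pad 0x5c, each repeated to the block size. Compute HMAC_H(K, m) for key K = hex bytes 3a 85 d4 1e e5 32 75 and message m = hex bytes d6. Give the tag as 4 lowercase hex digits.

Key hex bytes 3a 85 d4 1e e5 32 75 is 7 bytes > B = 6, so hash it first: H(key) = 03 3d, then zero-pad to 6 bytes: K' = 03 3d 00 00 00 00.
K' ⊕ ipad = 35 0b 36 36 36 36.  K' ⊕ opad = 5f 61 5c 5c 5c 5c.
Inner input = (K'⊕ipad) ∥ m = 35 0b 36 36 36 36 ∥ d6.
Inner hash: sum = 53+11+54+54+54+54+214 = 494 → 01 ee.
Outer input = (K'⊕opad) ∥ inner = 5f 61 5c 5c 5c 5c ∥ 01 ee.
Outer hash (tag): sum = 95+97+92+92+92+92+1+238 = 799 → 03 1f.

031f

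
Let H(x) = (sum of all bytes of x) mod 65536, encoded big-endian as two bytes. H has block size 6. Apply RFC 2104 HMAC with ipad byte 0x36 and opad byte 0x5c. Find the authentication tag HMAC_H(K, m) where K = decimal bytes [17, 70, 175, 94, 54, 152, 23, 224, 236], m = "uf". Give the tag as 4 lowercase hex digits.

Key decimal bytes [17, 70, 175, 94, 54, 152, 23, 224, 236] = 11 46 af 5e 36 98 17 e0 ec is 9 bytes > B = 6, so hash it first: H(key) = 04 15, then zero-pad to 6 bytes: K' = 04 15 00 00 00 00.
K' ⊕ ipad = 32 23 36 36 36 36.  K' ⊕ opad = 58 49 5c 5c 5c 5c.
Inner input = (K'⊕ipad) ∥ m = 32 23 36 36 36 36 ∥ 75 66.
Inner hash: sum = 50+35+54+54+54+54+117+102 = 520 → 02 08.
Outer input = (K'⊕opad) ∥ inner = 58 49 5c 5c 5c 5c ∥ 02 08.
Outer hash (tag): sum = 88+73+92+92+92+92+2+8 = 539 → 02 1b.

021b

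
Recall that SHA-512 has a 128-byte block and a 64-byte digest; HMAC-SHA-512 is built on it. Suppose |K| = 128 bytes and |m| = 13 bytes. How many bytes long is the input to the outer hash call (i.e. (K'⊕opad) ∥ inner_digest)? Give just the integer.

Key is 128 ≤ 128 bytes, zero-padded: |K'| = 128.
Outer input = (K'⊕opad) ∥ H(inner) → 128 + 64 = 192 bytes.

192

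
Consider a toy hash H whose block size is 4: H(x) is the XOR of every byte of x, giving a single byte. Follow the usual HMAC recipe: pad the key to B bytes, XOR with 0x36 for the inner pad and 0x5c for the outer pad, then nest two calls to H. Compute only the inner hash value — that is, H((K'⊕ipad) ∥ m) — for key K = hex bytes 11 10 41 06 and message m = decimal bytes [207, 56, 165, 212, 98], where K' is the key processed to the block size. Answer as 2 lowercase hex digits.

Key hex bytes 11 10 41 06 is exactly B = 4 bytes: K' = 11 10 41 06.
K' ⊕ ipad = 27 26 77 30.
Inner input = 27 26 77 30 ∥ cf 38 a5 d4 62.
Inner hash: XOR 27⊕26⊕77⊕30⊕cf⊕38⊕a5⊕d4⊕62 = a2.

a2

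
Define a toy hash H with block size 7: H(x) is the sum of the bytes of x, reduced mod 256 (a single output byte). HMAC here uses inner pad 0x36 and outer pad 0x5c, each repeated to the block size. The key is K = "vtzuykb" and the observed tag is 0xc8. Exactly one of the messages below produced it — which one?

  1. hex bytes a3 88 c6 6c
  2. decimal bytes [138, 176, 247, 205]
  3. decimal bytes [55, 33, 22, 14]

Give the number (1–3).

3

Key "vtzuykb" = 76 74 7a 75 79 6b 62 is exactly B = 7 bytes: K' = 76 74 7a 75 79 6b 62.
K' ⊕ ipad = 40 42 4c 43 4f 5d 54; K' ⊕ opad = 2a 28 26 29 25 37 3e.
m1: inner = H(40 42 4c 43 4f 5d 54 a3 88 c6 6c) = 6e; tag = H(2a 28 26 29 25 37 3e 6e) = a9
m2: inner = H(40 42 4c 43 4f 5d 54 8a b0 f7 cd) = 0f; tag = H(2a 28 26 29 25 37 3e 0f) = 4a
m3: inner = H(40 42 4c 43 4f 5d 54 37 21 16 0e) = 8d; tag = H(2a 28 26 29 25 37 3e 8d) = c8 ← matches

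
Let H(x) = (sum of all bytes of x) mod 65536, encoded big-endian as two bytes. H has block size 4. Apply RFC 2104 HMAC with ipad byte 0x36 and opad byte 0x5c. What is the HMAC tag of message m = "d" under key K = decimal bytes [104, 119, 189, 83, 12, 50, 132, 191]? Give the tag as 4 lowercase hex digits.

Key decimal bytes [104, 119, 189, 83, 12, 50, 132, 191] = 68 77 bd 53 0c 32 84 bf is 8 bytes > B = 4, so hash it first: H(key) = 03 70, then zero-pad to 4 bytes: K' = 03 70 00 00.
K' ⊕ ipad = 35 46 36 36.  K' ⊕ opad = 5f 2c 5c 5c.
Inner input = (K'⊕ipad) ∥ m = 35 46 36 36 ∥ 64.
Inner hash: sum = 53+70+54+54+100 = 331 → 01 4b.
Outer input = (K'⊕opad) ∥ inner = 5f 2c 5c 5c ∥ 01 4b.
Outer hash (tag): sum = 95+44+92+92+1+75 = 399 → 01 8f.

018f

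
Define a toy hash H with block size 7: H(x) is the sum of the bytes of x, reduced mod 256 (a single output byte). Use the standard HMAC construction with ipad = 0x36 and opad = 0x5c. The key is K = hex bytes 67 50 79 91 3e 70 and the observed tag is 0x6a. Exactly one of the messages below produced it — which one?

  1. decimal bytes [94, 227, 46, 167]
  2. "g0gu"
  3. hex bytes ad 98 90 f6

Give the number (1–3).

Key hex bytes 67 50 79 91 3e 70 is 6 bytes ≤ B = 7; zero-pad to 7 bytes: K' = 67 50 79 91 3e 70 00.
K' ⊕ ipad = 51 66 4f a7 08 46 36; K' ⊕ opad = 3b 0c 25 cd 62 2c 5c.
m1: inner = H(51 66 4f a7 08 46 36 5e e3 2e a7) = 47; tag = H(3b 0c 25 cd 62 2c 5c 47) = 6a ← matches
m2: inner = H(51 66 4f a7 08 46 36 67 30 67 75) = a4; tag = H(3b 0c 25 cd 62 2c 5c a4) = c7
m3: inner = H(51 66 4f a7 08 46 36 ad 98 90 f6) = fc; tag = H(3b 0c 25 cd 62 2c 5c fc) = 1f

1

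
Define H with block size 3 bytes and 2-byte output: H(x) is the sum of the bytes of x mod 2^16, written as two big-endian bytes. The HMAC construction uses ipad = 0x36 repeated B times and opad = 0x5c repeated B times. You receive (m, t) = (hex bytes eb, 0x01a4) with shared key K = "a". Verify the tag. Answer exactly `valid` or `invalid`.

Key "a" = 61 is 1 byte ≤ B = 3; zero-pad to 3 bytes: K' = 61 00 00.
K' ⊕ ipad = 57 36 36; K' ⊕ opad = 3d 5c 5c.
Inner hash: sum = 87+54+54+235 = 430 → 01 ae.
Outer hash (recomputed tag): sum = 61+92+92+1+174 = 420 → 01 a4.
Recomputed tag = 01a4; claimed = 01a4 → match.

valid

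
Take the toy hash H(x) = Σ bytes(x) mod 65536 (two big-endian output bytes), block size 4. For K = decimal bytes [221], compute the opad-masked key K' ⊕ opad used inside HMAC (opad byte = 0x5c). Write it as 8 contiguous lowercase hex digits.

815c5c5c

Key decimal bytes [221] = dd is 1 byte ≤ B = 4; zero-pad to 4 bytes: K' = dd 00 00 00.
XOR each byte with 0x5c: dd⊕5c=81, 00⊕5c=5c, 00⊕5c=5c, 00⊕5c=5c.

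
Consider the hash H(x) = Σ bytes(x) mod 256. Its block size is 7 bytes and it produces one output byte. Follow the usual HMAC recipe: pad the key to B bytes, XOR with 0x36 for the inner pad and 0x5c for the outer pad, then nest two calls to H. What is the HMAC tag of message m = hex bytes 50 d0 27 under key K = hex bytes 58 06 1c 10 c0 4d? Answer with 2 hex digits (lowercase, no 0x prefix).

Key hex bytes 58 06 1c 10 c0 4d is 6 bytes ≤ B = 7; zero-pad to 7 bytes: K' = 58 06 1c 10 c0 4d 00.
K' ⊕ ipad = 6e 30 2a 26 f6 7b 36.  K' ⊕ opad = 04 5a 40 4c 9c 11 5c.
Inner input = (K'⊕ipad) ∥ m = 6e 30 2a 26 f6 7b 36 ∥ 50 d0 27.
Inner hash: sum = 110+48+42+38+246+123+54+80+208+39 = 988; mod 256 = 220 → dc.
Outer input = (K'⊕opad) ∥ inner = 04 5a 40 4c 9c 11 5c ∥ dc.
Outer hash (tag): sum = 4+90+64+76+156+17+92+220 = 719; mod 256 = 207 → cf.

cf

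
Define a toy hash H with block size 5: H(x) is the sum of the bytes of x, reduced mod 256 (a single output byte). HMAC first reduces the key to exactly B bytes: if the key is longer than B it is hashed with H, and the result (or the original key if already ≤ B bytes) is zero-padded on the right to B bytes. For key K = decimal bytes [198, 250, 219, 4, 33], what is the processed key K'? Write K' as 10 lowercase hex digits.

Key decimal bytes [198, 250, 219, 4, 33] = c6 fa db 04 21 is exactly B = 5 bytes: K' = c6 fa db 04 21.

c6fadb0421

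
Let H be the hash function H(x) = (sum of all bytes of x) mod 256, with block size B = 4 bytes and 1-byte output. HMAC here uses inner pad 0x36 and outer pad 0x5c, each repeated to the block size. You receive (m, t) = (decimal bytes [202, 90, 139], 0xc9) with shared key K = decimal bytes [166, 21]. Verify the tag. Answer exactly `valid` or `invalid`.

valid

Key decimal bytes [166, 21] = a6 15 is 2 bytes ≤ B = 4; zero-pad to 4 bytes: K' = a6 15 00 00.
K' ⊕ ipad = 90 23 36 36; K' ⊕ opad = fa 49 5c 5c.
Inner hash: sum = 144+35+54+54+202+90+139 = 718; mod 256 = 206 → ce.
Outer hash (recomputed tag): sum = 250+73+92+92+206 = 713; mod 256 = 201 → c9.
Recomputed tag = c9; claimed = c9 → match.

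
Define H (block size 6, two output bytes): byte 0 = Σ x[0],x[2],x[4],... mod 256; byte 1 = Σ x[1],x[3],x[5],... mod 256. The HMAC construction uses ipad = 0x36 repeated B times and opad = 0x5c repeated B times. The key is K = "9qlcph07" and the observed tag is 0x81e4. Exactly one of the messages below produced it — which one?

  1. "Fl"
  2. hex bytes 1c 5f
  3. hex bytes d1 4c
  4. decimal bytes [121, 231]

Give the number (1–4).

Key "9qlcph07" = 39 71 6c 63 70 68 30 37 is 8 bytes > B = 6, so hash it first: H(key) = 45 73, then zero-pad to 6 bytes: K' = 45 73 00 00 00 00.
K' ⊕ ipad = 73 45 36 36 36 36; K' ⊕ opad = 19 2f 5c 5c 5c 5c.
m1: inner = H(73 45 36 36 36 36 46 6c) = 25 1d; tag = H(19 2f 5c 5c 5c 5c 25 1d) = f604
m2: inner = H(73 45 36 36 36 36 1c 5f) = fb 10; tag = H(19 2f 5c 5c 5c 5c fb 10) = ccf7
m3: inner = H(73 45 36 36 36 36 d1 4c) = b0 fd; tag = H(19 2f 5c 5c 5c 5c b0 fd) = 81e4 ← matches
m4: inner = H(73 45 36 36 36 36 79 e7) = 58 98; tag = H(19 2f 5c 5c 5c 5c 58 98) = 297f

3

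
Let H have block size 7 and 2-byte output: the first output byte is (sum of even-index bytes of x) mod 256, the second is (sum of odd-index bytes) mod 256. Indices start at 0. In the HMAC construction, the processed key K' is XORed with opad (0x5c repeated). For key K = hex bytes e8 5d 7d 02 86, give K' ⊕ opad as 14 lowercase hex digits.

Key hex bytes e8 5d 7d 02 86 is 5 bytes ≤ B = 7; zero-pad to 7 bytes: K' = e8 5d 7d 02 86 00 00.
XOR each byte with 0x5c: e8⊕5c=b4, 5d⊕5c=01, 7d⊕5c=21, 02⊕5c=5e, 86⊕5c=da, 00⊕5c=5c, 00⊕5c=5c.

b401215eda5c5c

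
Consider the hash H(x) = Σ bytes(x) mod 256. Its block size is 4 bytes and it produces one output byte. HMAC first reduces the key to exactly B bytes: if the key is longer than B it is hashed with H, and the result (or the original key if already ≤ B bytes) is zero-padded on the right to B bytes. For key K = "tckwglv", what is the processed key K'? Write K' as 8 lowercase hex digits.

02000000

|K| = 7 > B = 4, so first hash the key.
H(K): sum = 116+99+107+119+103+108+118 = 770; mod 256 = 2 → 02.
Zero-pad H(K) = 02 to 4 bytes: K' = 02 00 00 00.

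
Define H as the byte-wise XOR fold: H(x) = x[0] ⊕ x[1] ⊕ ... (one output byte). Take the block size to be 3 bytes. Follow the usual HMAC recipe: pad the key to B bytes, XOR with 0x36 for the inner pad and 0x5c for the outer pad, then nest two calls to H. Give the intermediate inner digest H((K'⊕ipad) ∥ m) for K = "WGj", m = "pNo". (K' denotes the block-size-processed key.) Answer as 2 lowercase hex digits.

Key "WGj" = 57 47 6a is exactly B = 3 bytes: K' = 57 47 6a.
K' ⊕ ipad = 61 71 5c.
Inner input = 61 71 5c ∥ 70 4e 6f.
Inner hash: XOR 61⊕71⊕5c⊕70⊕4e⊕6f = 1d.

1d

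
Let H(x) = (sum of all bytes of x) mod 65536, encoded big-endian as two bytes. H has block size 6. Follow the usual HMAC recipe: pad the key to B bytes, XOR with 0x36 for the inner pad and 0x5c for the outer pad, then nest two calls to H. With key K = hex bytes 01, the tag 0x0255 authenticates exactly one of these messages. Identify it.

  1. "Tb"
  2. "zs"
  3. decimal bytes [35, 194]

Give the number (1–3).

Key hex bytes 01 is 1 byte ≤ B = 6; zero-pad to 6 bytes: K' = 01 00 00 00 00 00.
K' ⊕ ipad = 37 36 36 36 36 36; K' ⊕ opad = 5d 5c 5c 5c 5c 5c.
m1: inner = H(37 36 36 36 36 36 54 62) = 01 fb; tag = H(5d 5c 5c 5c 5c 5c 01 fb) = 0325
m2: inner = H(37 36 36 36 36 36 7a 73) = 02 32; tag = H(5d 5c 5c 5c 5c 5c 02 32) = 025d
m3: inner = H(37 36 36 36 36 36 23 c2) = 02 2a; tag = H(5d 5c 5c 5c 5c 5c 02 2a) = 0255 ← matches

3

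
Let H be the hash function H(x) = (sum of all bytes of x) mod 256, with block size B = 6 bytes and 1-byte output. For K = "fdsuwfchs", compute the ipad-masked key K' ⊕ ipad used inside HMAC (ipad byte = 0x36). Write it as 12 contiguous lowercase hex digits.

fb3636363636

Key "fdsuwfchs" = 66 64 73 75 77 66 63 68 73 is 9 bytes > B = 6, so hash it first: H(key) = cd, then zero-pad to 6 bytes: K' = cd 00 00 00 00 00.
XOR each byte with 0x36: cd⊕36=fb, 00⊕36=36, 00⊕36=36, 00⊕36=36, 00⊕36=36, 00⊕36=36.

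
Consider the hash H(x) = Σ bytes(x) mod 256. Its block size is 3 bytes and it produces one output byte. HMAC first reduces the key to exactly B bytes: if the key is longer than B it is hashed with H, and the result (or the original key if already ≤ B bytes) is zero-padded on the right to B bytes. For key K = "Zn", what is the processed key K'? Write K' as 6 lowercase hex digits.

5a6e00

Key "Zn" = 5a 6e is 2 bytes ≤ B = 3; zero-pad to 3 bytes: K' = 5a 6e 00.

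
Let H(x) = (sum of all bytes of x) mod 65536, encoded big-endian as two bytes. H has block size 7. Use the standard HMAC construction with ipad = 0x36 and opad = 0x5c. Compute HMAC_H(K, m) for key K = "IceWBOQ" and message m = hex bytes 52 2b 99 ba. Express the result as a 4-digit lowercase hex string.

Key "IceWBOQ" = 49 63 65 57 42 4f 51 is exactly B = 7 bytes: K' = 49 63 65 57 42 4f 51.
K' ⊕ ipad = 7f 55 53 61 74 79 67.  K' ⊕ opad = 15 3f 39 0b 1e 13 0d.
Inner input = (K'⊕ipad) ∥ m = 7f 55 53 61 74 79 67 ∥ 52 2b 99 ba.
Inner hash: sum = 127+85+83+97+116+121+103+82+43+153+186 = 1196 → 04 ac.
Outer input = (K'⊕opad) ∥ inner = 15 3f 39 0b 1e 13 0d ∥ 04 ac.
Outer hash (tag): sum = 21+63+57+11+30+19+13+4+172 = 390 → 01 86.

0186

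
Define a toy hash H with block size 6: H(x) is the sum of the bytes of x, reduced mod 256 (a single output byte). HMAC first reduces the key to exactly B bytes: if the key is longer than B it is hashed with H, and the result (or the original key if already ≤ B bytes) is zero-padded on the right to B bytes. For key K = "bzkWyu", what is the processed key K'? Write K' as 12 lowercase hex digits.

Key "bzkWyu" = 62 7a 6b 57 79 75 is exactly B = 6 bytes: K' = 62 7a 6b 57 79 75.

627a6b577975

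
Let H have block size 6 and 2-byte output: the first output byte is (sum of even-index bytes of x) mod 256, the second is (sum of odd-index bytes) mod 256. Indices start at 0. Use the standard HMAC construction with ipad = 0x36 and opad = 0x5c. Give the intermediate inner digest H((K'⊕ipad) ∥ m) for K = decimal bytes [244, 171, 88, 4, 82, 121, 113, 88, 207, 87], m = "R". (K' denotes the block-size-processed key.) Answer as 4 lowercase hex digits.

a64d

Key decimal bytes [244, 171, 88, 4, 82, 121, 113, 88, 207, 87] = f4 ab 58 04 52 79 71 58 cf 57 is 10 bytes > B = 6, so hash it first: H(key) = de d7, then zero-pad to 6 bytes: K' = de d7 00 00 00 00.
K' ⊕ ipad = e8 e1 36 36 36 36.
Inner input = e8 e1 36 36 36 36 ∥ 52.
Inner hash: even-index sum = 422 mod 256 = 166; odd-index sum = 333 mod 256 = 77 → a6 4d.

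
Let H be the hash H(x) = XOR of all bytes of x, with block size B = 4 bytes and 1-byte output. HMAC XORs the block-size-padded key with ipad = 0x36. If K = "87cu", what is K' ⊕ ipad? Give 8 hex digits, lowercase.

Key "87cu" = 38 37 63 75 is exactly B = 4 bytes: K' = 38 37 63 75.
XOR each byte with 0x36: 38⊕36=0e, 37⊕36=01, 63⊕36=55, 75⊕36=43.

0e015543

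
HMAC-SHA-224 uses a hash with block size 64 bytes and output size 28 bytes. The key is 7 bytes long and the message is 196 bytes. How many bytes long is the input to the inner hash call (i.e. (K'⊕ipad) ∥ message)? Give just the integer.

Key is 7 ≤ 64 bytes, zero-padded: |K'| = 64.
Inner input = (K'⊕ipad) ∥ m → 64 + 196 = 260 bytes.

260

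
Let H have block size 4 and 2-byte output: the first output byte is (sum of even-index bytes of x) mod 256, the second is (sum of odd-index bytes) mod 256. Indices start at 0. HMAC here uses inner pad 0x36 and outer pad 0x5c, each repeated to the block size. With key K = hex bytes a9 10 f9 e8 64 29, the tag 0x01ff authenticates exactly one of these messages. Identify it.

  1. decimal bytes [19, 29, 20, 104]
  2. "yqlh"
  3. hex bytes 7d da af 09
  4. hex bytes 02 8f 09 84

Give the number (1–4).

Key hex bytes a9 10 f9 e8 64 29 is 6 bytes > B = 4, so hash it first: H(key) = 06 21, then zero-pad to 4 bytes: K' = 06 21 00 00.
K' ⊕ ipad = 30 17 36 36; K' ⊕ opad = 5a 7d 5c 5c.
m1: inner = H(30 17 36 36 13 1d 14 68) = 8d d2; tag = H(5a 7d 5c 5c 8d d2) = 43ab
m2: inner = H(30 17 36 36 79 71 6c 68) = 4b 26; tag = H(5a 7d 5c 5c 4b 26) = 01ff ← matches
m3: inner = H(30 17 36 36 7d da af 09) = 92 30; tag = H(5a 7d 5c 5c 92 30) = 4809
m4: inner = H(30 17 36 36 02 8f 09 84) = 71 60; tag = H(5a 7d 5c 5c 71 60) = 2739

2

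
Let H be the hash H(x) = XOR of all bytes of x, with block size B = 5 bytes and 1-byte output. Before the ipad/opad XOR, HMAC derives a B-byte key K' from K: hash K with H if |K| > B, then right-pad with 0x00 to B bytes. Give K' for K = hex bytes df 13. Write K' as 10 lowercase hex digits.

df13000000

Key hex bytes df 13 is 2 bytes ≤ B = 5; zero-pad to 5 bytes: K' = df 13 00 00 00.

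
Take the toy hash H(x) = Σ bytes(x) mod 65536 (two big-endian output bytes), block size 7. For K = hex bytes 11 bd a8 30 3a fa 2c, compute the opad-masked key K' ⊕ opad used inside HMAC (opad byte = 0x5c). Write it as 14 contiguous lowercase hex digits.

Key hex bytes 11 bd a8 30 3a fa 2c is exactly B = 7 bytes: K' = 11 bd a8 30 3a fa 2c.
XOR each byte with 0x5c: 11⊕5c=4d, bd⊕5c=e1, a8⊕5c=f4, 30⊕5c=6c, 3a⊕5c=66, fa⊕5c=a6, 2c⊕5c=70.

4de1f46c66a670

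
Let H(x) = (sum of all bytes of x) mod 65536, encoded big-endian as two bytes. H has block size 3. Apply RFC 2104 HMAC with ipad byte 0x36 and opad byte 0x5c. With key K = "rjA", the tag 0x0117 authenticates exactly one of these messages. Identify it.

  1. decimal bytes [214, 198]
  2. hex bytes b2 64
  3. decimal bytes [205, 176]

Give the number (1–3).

Key "rjA" = 72 6a 41 is exactly B = 3 bytes: K' = 72 6a 41.
K' ⊕ ipad = 44 5c 77; K' ⊕ opad = 2e 36 1d.
m1: inner = H(44 5c 77 d6 c6) = 02 b3; tag = H(2e 36 1d 02 b3) = 0136
m2: inner = H(44 5c 77 b2 64) = 02 2d; tag = H(2e 36 1d 02 2d) = 00b0
m3: inner = H(44 5c 77 cd b0) = 02 94; tag = H(2e 36 1d 02 94) = 0117 ← matches

3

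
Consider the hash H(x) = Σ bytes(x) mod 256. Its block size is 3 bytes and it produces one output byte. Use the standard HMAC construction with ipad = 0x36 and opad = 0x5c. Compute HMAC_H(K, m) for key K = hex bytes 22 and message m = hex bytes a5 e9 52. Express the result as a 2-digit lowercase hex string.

Key hex bytes 22 is 1 byte ≤ B = 3; zero-pad to 3 bytes: K' = 22 00 00.
K' ⊕ ipad = 14 36 36.  K' ⊕ opad = 7e 5c 5c.
Inner input = (K'⊕ipad) ∥ m = 14 36 36 ∥ a5 e9 52.
Inner hash: sum = 20+54+54+165+233+82 = 608; mod 256 = 96 → 60.
Outer input = (K'⊕opad) ∥ inner = 7e 5c 5c ∥ 60.
Outer hash (tag): sum = 126+92+92+96 = 406; mod 256 = 150 → 96.

96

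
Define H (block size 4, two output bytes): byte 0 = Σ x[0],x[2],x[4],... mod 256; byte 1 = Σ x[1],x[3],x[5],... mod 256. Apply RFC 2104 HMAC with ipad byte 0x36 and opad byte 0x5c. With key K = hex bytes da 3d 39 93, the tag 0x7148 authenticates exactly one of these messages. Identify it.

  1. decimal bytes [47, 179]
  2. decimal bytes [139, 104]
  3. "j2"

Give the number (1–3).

Key hex bytes da 3d 39 93 is exactly B = 4 bytes: K' = da 3d 39 93.
K' ⊕ ipad = ec 0b 0f a5; K' ⊕ opad = 86 61 65 cf.
m1: inner = H(ec 0b 0f a5 2f b3) = 2a 63; tag = H(86 61 65 cf 2a 63) = 1593
m2: inner = H(ec 0b 0f a5 8b 68) = 86 18; tag = H(86 61 65 cf 86 18) = 7148 ← matches
m3: inner = H(ec 0b 0f a5 6a 32) = 65 e2; tag = H(86 61 65 cf 65 e2) = 5012

2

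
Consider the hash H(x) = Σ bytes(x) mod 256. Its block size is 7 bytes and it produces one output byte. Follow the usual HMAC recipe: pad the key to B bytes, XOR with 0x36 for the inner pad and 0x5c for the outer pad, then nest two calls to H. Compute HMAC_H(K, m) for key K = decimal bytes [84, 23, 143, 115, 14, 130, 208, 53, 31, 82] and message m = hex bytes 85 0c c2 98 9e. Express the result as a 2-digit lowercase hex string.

Key decimal bytes [84, 23, 143, 115, 14, 130, 208, 53, 31, 82] = 54 17 8f 73 0e 82 d0 35 1f 52 is 10 bytes > B = 7, so hash it first: H(key) = 73, then zero-pad to 7 bytes: K' = 73 00 00 00 00 00 00.
K' ⊕ ipad = 45 36 36 36 36 36 36.  K' ⊕ opad = 2f 5c 5c 5c 5c 5c 5c.
Inner input = (K'⊕ipad) ∥ m = 45 36 36 36 36 36 36 ∥ 85 0c c2 98 9e.
Inner hash: sum = 69+54+54+54+54+54+54+133+12+194+152+158 = 1042; mod 256 = 18 → 12.
Outer input = (K'⊕opad) ∥ inner = 2f 5c 5c 5c 5c 5c 5c ∥ 12.
Outer hash (tag): sum = 47+92+92+92+92+92+92+18 = 617; mod 256 = 105 → 69.

69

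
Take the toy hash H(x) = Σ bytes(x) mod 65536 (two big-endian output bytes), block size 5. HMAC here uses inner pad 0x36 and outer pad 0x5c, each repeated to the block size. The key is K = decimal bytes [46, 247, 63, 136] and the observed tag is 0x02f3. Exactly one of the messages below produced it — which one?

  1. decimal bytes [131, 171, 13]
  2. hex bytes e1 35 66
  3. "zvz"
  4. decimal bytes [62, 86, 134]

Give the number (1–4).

Key decimal bytes [46, 247, 63, 136] = 2e f7 3f 88 is 4 bytes ≤ B = 5; zero-pad to 5 bytes: K' = 2e f7 3f 88 00.
K' ⊕ ipad = 18 c1 09 be 36; K' ⊕ opad = 72 ab 63 d4 5c.
m1: inner = H(18 c1 09 be 36 83 ab 0d) = 03 11; tag = H(72 ab 63 d4 5c 03 11) = 02c4
m2: inner = H(18 c1 09 be 36 e1 35 66) = 03 52; tag = H(72 ab 63 d4 5c 03 52) = 0305
m3: inner = H(18 c1 09 be 36 7a 76 7a) = 03 40; tag = H(72 ab 63 d4 5c 03 40) = 02f3 ← matches
m4: inner = H(18 c1 09 be 36 3e 56 86) = 02 f0; tag = H(72 ab 63 d4 5c 02 f0) = 03a2

3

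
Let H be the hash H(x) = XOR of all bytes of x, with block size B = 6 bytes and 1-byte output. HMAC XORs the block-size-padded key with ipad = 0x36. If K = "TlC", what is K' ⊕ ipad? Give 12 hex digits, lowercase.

625a75363636

Key "TlC" = 54 6c 43 is 3 bytes ≤ B = 6; zero-pad to 6 bytes: K' = 54 6c 43 00 00 00.
XOR each byte with 0x36: 54⊕36=62, 6c⊕36=5a, 43⊕36=75, 00⊕36=36, 00⊕36=36, 00⊕36=36.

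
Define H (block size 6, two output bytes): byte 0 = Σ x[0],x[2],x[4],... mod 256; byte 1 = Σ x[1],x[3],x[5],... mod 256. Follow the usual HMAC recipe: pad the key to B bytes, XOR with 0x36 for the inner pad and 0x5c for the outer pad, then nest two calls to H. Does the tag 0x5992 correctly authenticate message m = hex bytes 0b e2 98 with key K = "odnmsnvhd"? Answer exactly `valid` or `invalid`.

valid

Key "odnmsnvhd" = 6f 64 6e 6d 73 6e 76 68 64 is 9 bytes > B = 6, so hash it first: H(key) = 2a a7, then zero-pad to 6 bytes: K' = 2a a7 00 00 00 00.
K' ⊕ ipad = 1c 91 36 36 36 36; K' ⊕ opad = 76 fb 5c 5c 5c 5c.
Inner hash: even-index sum = 299 mod 256 = 43; odd-index sum = 479 mod 256 = 223 → 2b df.
Outer hash (recomputed tag): even-index sum = 345 mod 256 = 89; odd-index sum = 658 mod 256 = 146 → 59 92.
Recomputed tag = 5992; claimed = 5992 → match.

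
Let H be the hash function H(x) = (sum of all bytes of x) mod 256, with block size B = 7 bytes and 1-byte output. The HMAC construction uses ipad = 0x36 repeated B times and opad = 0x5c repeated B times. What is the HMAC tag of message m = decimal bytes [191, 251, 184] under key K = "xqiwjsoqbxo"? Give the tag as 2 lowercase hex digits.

Key "xqiwjsoqbxo" = 78 71 69 77 6a 73 6f 71 62 78 6f is 11 bytes > B = 7, so hash it first: H(key) = cf, then zero-pad to 7 bytes: K' = cf 00 00 00 00 00 00.
K' ⊕ ipad = f9 36 36 36 36 36 36.  K' ⊕ opad = 93 5c 5c 5c 5c 5c 5c.
Inner input = (K'⊕ipad) ∥ m = f9 36 36 36 36 36 36 ∥ bf fb b8.
Inner hash: sum = 249+54+54+54+54+54+54+191+251+184 = 1199; mod 256 = 175 → af.
Outer input = (K'⊕opad) ∥ inner = 93 5c 5c 5c 5c 5c 5c ∥ af.
Outer hash (tag): sum = 147+92+92+92+92+92+92+175 = 874; mod 256 = 106 → 6a.

6a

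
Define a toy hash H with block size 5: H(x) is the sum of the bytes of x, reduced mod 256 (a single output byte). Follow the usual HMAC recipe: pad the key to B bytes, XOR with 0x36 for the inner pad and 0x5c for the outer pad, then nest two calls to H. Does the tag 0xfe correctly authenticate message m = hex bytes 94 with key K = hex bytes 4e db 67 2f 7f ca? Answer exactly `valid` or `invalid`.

Key hex bytes 4e db 67 2f 7f ca is 6 bytes > B = 5, so hash it first: H(key) = 08, then zero-pad to 5 bytes: K' = 08 00 00 00 00.
K' ⊕ ipad = 3e 36 36 36 36; K' ⊕ opad = 54 5c 5c 5c 5c.
Inner hash: sum = 62+54+54+54+54+148 = 426; mod 256 = 170 → aa.
Outer hash (recomputed tag): sum = 84+92+92+92+92+170 = 622; mod 256 = 110 → 6e.
Recomputed tag = 6e; claimed = fe → mismatch.

invalid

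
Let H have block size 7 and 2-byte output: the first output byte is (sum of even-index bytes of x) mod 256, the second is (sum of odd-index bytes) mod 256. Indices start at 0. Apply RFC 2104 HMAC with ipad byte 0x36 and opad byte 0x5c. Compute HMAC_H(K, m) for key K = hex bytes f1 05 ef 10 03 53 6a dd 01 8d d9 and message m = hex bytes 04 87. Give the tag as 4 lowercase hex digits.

Key hex bytes f1 05 ef 10 03 53 6a dd 01 8d d9 is 11 bytes > B = 7, so hash it first: H(key) = 27 d2, then zero-pad to 7 bytes: K' = 27 d2 00 00 00 00 00.
K' ⊕ ipad = 11 e4 36 36 36 36 36.  K' ⊕ opad = 7b 8e 5c 5c 5c 5c 5c.
Inner input = (K'⊕ipad) ∥ m = 11 e4 36 36 36 36 36 ∥ 04 87.
Inner hash: even-index sum = 314 mod 256 = 58; odd-index sum = 340 mod 256 = 84 → 3a 54.
Outer input = (K'⊕opad) ∥ inner = 7b 8e 5c 5c 5c 5c 5c ∥ 3a 54.
Outer hash (tag): even-index sum = 483 mod 256 = 227; odd-index sum = 384 mod 256 = 128 → e3 80.

e380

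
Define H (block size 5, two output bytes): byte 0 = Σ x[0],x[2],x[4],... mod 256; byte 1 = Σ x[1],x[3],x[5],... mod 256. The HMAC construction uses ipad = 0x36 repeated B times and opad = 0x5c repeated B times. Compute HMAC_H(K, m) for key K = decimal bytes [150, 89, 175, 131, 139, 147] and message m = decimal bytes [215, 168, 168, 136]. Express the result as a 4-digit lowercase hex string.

5211

Key decimal bytes [150, 89, 175, 131, 139, 147] = 96 59 af 83 8b 93 is 6 bytes > B = 5, so hash it first: H(key) = d0 6f, then zero-pad to 5 bytes: K' = d0 6f 00 00 00.
K' ⊕ ipad = e6 59 36 36 36.  K' ⊕ opad = 8c 33 5c 5c 5c.
Inner input = (K'⊕ipad) ∥ m = e6 59 36 36 36 ∥ d7 a8 a8 88.
Inner hash: even-index sum = 642 mod 256 = 130; odd-index sum = 526 mod 256 = 14 → 82 0e.
Outer input = (K'⊕opad) ∥ inner = 8c 33 5c 5c 5c ∥ 82 0e.
Outer hash (tag): even-index sum = 338 mod 256 = 82; odd-index sum = 273 mod 256 = 17 → 52 11.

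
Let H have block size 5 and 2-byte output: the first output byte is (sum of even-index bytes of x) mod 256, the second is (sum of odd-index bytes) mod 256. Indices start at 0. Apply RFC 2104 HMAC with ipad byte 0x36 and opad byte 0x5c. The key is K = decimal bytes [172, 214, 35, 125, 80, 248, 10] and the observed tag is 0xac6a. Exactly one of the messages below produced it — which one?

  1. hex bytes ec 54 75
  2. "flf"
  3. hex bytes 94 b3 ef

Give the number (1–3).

Key decimal bytes [172, 214, 35, 125, 80, 248, 10] = ac d6 23 7d 50 f8 0a is 7 bytes > B = 5, so hash it first: H(key) = 29 4b, then zero-pad to 5 bytes: K' = 29 4b 00 00 00.
K' ⊕ ipad = 1f 7d 36 36 36; K' ⊕ opad = 75 17 5c 5c 5c.
m1: inner = H(1f 7d 36 36 36 ec 54 75) = df 14; tag = H(75 17 5c 5c 5c df 14) = 4152
m2: inner = H(1f 7d 36 36 36 66 6c 66) = f7 7f; tag = H(75 17 5c 5c 5c f7 7f) = ac6a ← matches
m3: inner = H(1f 7d 36 36 36 94 b3 ef) = 3e 36; tag = H(75 17 5c 5c 5c 3e 36) = 63b1

2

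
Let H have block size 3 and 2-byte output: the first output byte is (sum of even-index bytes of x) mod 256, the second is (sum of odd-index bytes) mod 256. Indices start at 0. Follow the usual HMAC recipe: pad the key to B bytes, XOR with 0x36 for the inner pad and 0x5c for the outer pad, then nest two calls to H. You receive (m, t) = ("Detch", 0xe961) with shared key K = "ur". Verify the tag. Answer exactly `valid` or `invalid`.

Key "ur" = 75 72 is 2 bytes ≤ B = 3; zero-pad to 3 bytes: K' = 75 72 00.
K' ⊕ ipad = 43 44 36; K' ⊕ opad = 29 2e 5c.
Inner hash: even-index sum = 321 mod 256 = 65; odd-index sum = 356 mod 256 = 100 → 41 64.
Outer hash (recomputed tag): even-index sum = 233 mod 256 = 233; odd-index sum = 111 mod 256 = 111 → e9 6f.
Recomputed tag = e96f; claimed = e961 → mismatch.

invalid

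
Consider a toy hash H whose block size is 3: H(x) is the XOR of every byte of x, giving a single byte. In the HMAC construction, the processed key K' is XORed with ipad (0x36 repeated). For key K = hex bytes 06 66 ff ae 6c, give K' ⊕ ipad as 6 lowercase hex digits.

Key hex bytes 06 66 ff ae 6c is 5 bytes > B = 3, so hash it first: H(key) = 5d, then zero-pad to 3 bytes: K' = 5d 00 00.
XOR each byte with 0x36: 5d⊕36=6b, 00⊕36=36, 00⊕36=36.

6b3636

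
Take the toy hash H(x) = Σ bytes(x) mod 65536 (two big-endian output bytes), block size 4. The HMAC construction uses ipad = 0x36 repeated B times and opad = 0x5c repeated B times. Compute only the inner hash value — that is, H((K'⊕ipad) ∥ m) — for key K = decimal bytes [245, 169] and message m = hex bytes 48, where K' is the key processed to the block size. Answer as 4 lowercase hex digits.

0216

Key decimal bytes [245, 169] = f5 a9 is 2 bytes ≤ B = 4; zero-pad to 4 bytes: K' = f5 a9 00 00.
K' ⊕ ipad = c3 9f 36 36.
Inner input = c3 9f 36 36 ∥ 48.
Inner hash: sum = 195+159+54+54+72 = 534 → 02 16.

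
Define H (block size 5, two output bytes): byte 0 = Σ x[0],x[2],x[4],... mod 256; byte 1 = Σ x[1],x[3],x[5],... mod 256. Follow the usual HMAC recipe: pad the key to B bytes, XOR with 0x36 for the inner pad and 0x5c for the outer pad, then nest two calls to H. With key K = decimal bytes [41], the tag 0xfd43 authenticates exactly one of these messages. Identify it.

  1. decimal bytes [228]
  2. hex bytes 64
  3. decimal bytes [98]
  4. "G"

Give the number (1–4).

2

Key decimal bytes [41] = 29 is 1 byte ≤ B = 5; zero-pad to 5 bytes: K' = 29 00 00 00 00.
K' ⊕ ipad = 1f 36 36 36 36; K' ⊕ opad = 75 5c 5c 5c 5c.
m1: inner = H(1f 36 36 36 36 e4) = 8b 50; tag = H(75 5c 5c 5c 5c 8b 50) = 7d43
m2: inner = H(1f 36 36 36 36 64) = 8b d0; tag = H(75 5c 5c 5c 5c 8b d0) = fd43 ← matches
m3: inner = H(1f 36 36 36 36 62) = 8b ce; tag = H(75 5c 5c 5c 5c 8b ce) = fb43
m4: inner = H(1f 36 36 36 36 47) = 8b b3; tag = H(75 5c 5c 5c 5c 8b b3) = e043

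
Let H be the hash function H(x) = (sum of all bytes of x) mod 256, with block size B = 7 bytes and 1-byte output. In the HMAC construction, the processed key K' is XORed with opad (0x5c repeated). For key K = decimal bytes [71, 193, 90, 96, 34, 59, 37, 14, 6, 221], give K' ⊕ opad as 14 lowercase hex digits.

Key decimal bytes [71, 193, 90, 96, 34, 59, 37, 14, 6, 221] = 47 c1 5a 60 22 3b 25 0e 06 dd is 10 bytes > B = 7, so hash it first: H(key) = 35, then zero-pad to 7 bytes: K' = 35 00 00 00 00 00 00.
XOR each byte with 0x5c: 35⊕5c=69, 00⊕5c=5c, 00⊕5c=5c, 00⊕5c=5c, 00⊕5c=5c, 00⊕5c=5c, 00⊕5c=5c.

695c5c5c5c5c5c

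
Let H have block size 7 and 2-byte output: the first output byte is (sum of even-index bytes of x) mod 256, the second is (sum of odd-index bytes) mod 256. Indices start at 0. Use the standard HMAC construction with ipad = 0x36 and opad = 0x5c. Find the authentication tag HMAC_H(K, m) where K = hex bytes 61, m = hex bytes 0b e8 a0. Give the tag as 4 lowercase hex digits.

Key hex bytes 61 is 1 byte ≤ B = 7; zero-pad to 7 bytes: K' = 61 00 00 00 00 00 00.
K' ⊕ ipad = 57 36 36 36 36 36 36.  K' ⊕ opad = 3d 5c 5c 5c 5c 5c 5c.
Inner input = (K'⊕ipad) ∥ m = 57 36 36 36 36 36 36 ∥ 0b e8 a0.
Inner hash: even-index sum = 481 mod 256 = 225; odd-index sum = 333 mod 256 = 77 → e1 4d.
Outer input = (K'⊕opad) ∥ inner = 3d 5c 5c 5c 5c 5c 5c ∥ e1 4d.
Outer hash (tag): even-index sum = 414 mod 256 = 158; odd-index sum = 501 mod 256 = 245 → 9e f5.

9ef5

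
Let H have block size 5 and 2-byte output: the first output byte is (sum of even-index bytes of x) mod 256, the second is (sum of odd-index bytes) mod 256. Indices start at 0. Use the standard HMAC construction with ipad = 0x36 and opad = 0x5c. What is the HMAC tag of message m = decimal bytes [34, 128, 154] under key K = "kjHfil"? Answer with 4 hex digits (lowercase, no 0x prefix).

Key "kjHfil" = 6b 6a 48 66 69 6c is 6 bytes > B = 5, so hash it first: H(key) = 1c 3c, then zero-pad to 5 bytes: K' = 1c 3c 00 00 00.
K' ⊕ ipad = 2a 0a 36 36 36.  K' ⊕ opad = 40 60 5c 5c 5c.
Inner input = (K'⊕ipad) ∥ m = 2a 0a 36 36 36 ∥ 22 80 9a.
Inner hash: even-index sum = 278 mod 256 = 22; odd-index sum = 252 mod 256 = 252 → 16 fc.
Outer input = (K'⊕opad) ∥ inner = 40 60 5c 5c 5c ∥ 16 fc.
Outer hash (tag): even-index sum = 500 mod 256 = 244; odd-index sum = 210 mod 256 = 210 → f4 d2.

f4d2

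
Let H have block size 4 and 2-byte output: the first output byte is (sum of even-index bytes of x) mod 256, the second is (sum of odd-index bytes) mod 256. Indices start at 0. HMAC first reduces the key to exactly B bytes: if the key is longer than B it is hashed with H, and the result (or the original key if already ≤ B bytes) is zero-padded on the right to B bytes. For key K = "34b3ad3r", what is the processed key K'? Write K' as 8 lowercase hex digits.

|K| = 8 > B = 4, so first hash the key.
H(K): even-index sum = 297 mod 256 = 41; odd-index sum = 317 mod 256 = 61 → 29 3d.
Zero-pad H(K) = 29 3d to 4 bytes: K' = 29 3d 00 00.

293d0000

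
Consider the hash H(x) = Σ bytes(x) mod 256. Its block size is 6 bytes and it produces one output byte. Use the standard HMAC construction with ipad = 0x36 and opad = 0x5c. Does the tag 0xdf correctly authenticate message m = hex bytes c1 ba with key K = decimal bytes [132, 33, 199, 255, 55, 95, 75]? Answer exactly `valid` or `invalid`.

valid

Key decimal bytes [132, 33, 199, 255, 55, 95, 75] = 84 21 c7 ff 37 5f 4b is 7 bytes > B = 6, so hash it first: H(key) = 4c, then zero-pad to 6 bytes: K' = 4c 00 00 00 00 00.
K' ⊕ ipad = 7a 36 36 36 36 36; K' ⊕ opad = 10 5c 5c 5c 5c 5c.
Inner hash: sum = 122+54+54+54+54+54+193+186 = 771; mod 256 = 3 → 03.
Outer hash (recomputed tag): sum = 16+92+92+92+92+92+3 = 479; mod 256 = 223 → df.
Recomputed tag = df; claimed = df → match.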